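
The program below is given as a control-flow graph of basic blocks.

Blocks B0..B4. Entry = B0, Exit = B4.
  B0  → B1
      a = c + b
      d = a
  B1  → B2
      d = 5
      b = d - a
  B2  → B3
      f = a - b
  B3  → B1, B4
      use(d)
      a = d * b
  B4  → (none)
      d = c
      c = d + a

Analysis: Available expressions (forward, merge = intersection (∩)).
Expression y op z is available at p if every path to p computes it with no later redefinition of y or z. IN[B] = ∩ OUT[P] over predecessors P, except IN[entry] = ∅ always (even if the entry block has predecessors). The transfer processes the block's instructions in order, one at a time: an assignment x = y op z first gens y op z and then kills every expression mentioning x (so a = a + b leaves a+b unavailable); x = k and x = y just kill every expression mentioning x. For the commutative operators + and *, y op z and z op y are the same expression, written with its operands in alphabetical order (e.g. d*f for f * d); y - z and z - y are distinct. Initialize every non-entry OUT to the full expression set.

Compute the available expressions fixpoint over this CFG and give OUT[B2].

Answer: {a-b, d-a}

Working:
Per-block solution:
  B0: | IN={} | OUT={b+c}
  B1: | IN={} | OUT={d-a}
  B2: | IN={d-a} | OUT={a-b, d-a}
  B3: | IN={a-b, d-a} | OUT={b*d}
  B4: | IN={b*d} | OUT={a+d}

Merge at B2: IN[B2] = OUT[B1] = {d-a}
Applying B2's transfer function to that IN value gives OUT[B2] (row B2 above).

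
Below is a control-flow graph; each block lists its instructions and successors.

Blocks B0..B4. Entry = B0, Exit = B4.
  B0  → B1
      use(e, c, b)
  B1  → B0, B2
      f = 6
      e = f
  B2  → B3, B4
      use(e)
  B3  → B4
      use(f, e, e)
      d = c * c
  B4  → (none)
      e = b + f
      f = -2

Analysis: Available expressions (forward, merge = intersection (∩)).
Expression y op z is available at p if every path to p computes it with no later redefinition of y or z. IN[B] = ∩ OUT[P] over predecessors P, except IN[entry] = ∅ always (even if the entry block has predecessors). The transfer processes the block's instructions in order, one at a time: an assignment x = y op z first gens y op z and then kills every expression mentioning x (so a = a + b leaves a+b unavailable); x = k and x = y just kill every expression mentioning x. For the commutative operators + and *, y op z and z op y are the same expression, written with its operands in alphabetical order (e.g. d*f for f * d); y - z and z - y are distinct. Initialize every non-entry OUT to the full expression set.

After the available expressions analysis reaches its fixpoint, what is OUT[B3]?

Converged values:
  B0: | IN={} | OUT={}
  B1: | IN={} | OUT={}
  B2: | IN={} | OUT={}
  B3: | IN={} | OUT={c*c}
  B4: | IN={} | OUT={}

Merge at B3: IN[B3] = OUT[B2] = {}
Applying B3's transfer function to that IN value gives OUT[B3] (row B3 above).

Answer: {c*c}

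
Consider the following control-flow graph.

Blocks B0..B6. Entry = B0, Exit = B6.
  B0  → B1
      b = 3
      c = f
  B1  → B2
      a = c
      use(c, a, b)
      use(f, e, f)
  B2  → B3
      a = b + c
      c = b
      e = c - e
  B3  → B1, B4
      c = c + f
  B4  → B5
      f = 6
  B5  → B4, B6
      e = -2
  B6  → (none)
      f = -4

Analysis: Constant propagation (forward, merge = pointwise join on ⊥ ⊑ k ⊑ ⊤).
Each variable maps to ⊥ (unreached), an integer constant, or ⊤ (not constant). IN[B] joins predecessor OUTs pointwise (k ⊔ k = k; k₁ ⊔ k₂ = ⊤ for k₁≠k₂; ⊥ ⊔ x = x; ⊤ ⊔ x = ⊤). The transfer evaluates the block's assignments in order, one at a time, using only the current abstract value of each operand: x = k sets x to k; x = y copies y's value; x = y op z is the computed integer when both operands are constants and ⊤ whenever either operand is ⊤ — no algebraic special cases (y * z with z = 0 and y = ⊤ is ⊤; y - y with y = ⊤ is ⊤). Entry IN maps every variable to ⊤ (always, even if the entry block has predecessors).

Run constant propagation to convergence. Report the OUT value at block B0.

Answer: {a: ⊤, b: 3, c: ⊤, d: ⊤, e: ⊤, f: ⊤}

Derivation:
Converged values:
  B0:  IN=(all ⊤)  OUT={b:3; rest ⊤}
  B1:  IN={b:3; rest ⊤}  OUT={b:3; rest ⊤}
  B2:  IN={b:3; rest ⊤}  OUT={b:3, c:3; rest ⊤}
  B3:  IN={b:3, c:3; rest ⊤}  OUT={b:3; rest ⊤}
  B4:  IN={b:3; rest ⊤}  OUT={b:3, f:6; rest ⊤}
  B5:  IN={b:3, f:6; rest ⊤}  OUT={b:3, e:-2, f:6; rest ⊤}
  B6:  IN={b:3, e:-2, f:6; rest ⊤}  OUT={b:3, e:-2, f:-4; rest ⊤}

B0 is the boundary node: IN[B0] = {a: ⊤, b: ⊤, c: ⊤, d: ⊤, e: ⊤, f: ⊤}
Applying B0's transfer function to that IN value gives OUT[B0] (row B0 above).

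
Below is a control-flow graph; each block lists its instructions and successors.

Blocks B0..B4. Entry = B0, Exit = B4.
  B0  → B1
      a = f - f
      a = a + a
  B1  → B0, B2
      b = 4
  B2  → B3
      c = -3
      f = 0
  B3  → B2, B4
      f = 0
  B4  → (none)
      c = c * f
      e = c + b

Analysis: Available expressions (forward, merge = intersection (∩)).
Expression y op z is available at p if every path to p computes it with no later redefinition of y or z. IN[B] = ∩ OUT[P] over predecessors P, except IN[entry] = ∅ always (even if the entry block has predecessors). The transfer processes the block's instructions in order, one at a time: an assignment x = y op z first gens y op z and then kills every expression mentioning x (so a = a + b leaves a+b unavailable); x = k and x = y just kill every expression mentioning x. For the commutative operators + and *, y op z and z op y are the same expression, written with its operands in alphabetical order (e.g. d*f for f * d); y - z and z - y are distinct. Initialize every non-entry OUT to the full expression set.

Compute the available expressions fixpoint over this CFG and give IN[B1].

Answer: {f-f}

Derivation:
Fixpoint table:
  B0: | IN={} | OUT={f-f}
  B1: | IN={f-f} | OUT={f-f}
  B2: | IN={} | OUT={}
  B3: | IN={} | OUT={}
  B4: | IN={} | OUT={b+c}

Merge at B1: IN[B1] = OUT[B0] = {f-f}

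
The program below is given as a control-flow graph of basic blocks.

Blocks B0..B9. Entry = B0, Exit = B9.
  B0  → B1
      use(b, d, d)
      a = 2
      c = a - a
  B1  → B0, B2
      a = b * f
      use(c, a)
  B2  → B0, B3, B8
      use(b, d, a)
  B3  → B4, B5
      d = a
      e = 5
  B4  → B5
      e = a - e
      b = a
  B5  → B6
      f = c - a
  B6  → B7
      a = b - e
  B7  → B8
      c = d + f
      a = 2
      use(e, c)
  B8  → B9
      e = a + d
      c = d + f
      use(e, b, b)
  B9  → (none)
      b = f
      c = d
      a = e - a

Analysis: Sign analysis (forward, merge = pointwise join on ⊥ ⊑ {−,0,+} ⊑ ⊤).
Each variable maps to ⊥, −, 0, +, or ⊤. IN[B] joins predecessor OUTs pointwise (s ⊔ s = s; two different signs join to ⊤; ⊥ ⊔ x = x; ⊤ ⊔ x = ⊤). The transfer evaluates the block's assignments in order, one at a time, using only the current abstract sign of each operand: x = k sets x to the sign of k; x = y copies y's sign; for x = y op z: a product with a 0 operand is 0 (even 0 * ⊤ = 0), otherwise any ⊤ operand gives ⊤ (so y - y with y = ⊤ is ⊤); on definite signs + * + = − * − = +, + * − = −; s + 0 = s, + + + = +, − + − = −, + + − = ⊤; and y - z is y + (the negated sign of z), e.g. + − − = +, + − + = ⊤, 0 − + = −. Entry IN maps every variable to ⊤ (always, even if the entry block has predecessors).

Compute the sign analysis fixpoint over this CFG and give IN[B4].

Answer: {a: ⊤, b: ⊤, c: ⊤, d: ⊤, e: +, f: ⊤}

Trace:
Per-block solution:
  B0: | IN=(all ⊤) | OUT={a:+; rest ⊤}
  B1: | IN={a:+; rest ⊤} | OUT=(all ⊤)
  B2: | IN=(all ⊤) | OUT=(all ⊤)
  B3: | IN=(all ⊤) | OUT={e:+; rest ⊤}
  B4: | IN={e:+; rest ⊤} | OUT=(all ⊤)
  B5: | IN=(all ⊤) | OUT=(all ⊤)
  B6: | IN=(all ⊤) | OUT=(all ⊤)
  B7: | IN=(all ⊤) | OUT={a:+; rest ⊤}
  B8: | IN=(all ⊤) | OUT=(all ⊤)
  B9: | IN=(all ⊤) | OUT=(all ⊤)

Merge at B4: IN[B4] = OUT[B3] = {a: ⊤, b: ⊤, c: ⊤, d: ⊤, e: +, f: ⊤}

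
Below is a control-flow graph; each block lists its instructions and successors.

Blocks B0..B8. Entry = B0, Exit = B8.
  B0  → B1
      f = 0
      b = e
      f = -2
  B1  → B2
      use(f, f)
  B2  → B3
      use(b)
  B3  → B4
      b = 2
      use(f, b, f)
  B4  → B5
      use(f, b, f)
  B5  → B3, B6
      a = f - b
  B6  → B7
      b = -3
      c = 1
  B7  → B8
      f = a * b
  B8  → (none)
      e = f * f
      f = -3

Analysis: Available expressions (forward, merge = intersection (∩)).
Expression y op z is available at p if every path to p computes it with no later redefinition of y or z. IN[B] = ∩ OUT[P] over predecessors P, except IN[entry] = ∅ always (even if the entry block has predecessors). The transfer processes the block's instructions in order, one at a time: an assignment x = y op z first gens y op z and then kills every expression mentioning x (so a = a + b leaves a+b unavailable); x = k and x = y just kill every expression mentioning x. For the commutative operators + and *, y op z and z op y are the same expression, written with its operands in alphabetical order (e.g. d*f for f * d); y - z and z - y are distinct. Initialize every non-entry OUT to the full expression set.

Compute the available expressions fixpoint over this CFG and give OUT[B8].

Per-block solution:
  B0: | IN={} | OUT={}
  B1: | IN={} | OUT={}
  B2: | IN={} | OUT={}
  B3: | IN={} | OUT={}
  B4: | IN={} | OUT={}
  B5: | IN={} | OUT={f-b}
  B6: | IN={f-b} | OUT={}
  B7: | IN={} | OUT={a*b}
  B8: | IN={a*b} | OUT={a*b}

Merge at B8: IN[B8] = OUT[B7] = {a*b}
Applying B8's transfer function to that IN value gives OUT[B8] (row B8 above).

Answer: {a*b}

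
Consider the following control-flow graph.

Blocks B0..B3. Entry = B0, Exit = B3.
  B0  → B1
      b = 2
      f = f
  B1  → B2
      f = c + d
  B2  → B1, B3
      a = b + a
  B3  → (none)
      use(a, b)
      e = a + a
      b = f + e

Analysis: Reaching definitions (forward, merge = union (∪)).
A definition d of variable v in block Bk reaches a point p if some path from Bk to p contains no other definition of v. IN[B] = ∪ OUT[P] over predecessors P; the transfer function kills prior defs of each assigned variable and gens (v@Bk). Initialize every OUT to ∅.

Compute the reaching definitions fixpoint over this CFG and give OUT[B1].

Answer: {a@B2, b@B0, f@B1}

Derivation:
Fixpoint table:
  B0:  IN={}  OUT={b@B0, f@B0}
  B1:  IN={a@B2, b@B0, f@B0, f@B1}  OUT={a@B2, b@B0, f@B1}
  B2:  IN={a@B2, b@B0, f@B1}  OUT={a@B2, b@B0, f@B1}
  B3:  IN={a@B2, b@B0, f@B1}  OUT={a@B2, b@B3, e@B3, f@B1}

Merge at B1: IN[B1] = OUT[B0] ⊔ OUT[B2] = {a@B2, b@B0, f@B0, f@B1}
Applying B1's transfer function to that IN value gives OUT[B1] (row B1 above).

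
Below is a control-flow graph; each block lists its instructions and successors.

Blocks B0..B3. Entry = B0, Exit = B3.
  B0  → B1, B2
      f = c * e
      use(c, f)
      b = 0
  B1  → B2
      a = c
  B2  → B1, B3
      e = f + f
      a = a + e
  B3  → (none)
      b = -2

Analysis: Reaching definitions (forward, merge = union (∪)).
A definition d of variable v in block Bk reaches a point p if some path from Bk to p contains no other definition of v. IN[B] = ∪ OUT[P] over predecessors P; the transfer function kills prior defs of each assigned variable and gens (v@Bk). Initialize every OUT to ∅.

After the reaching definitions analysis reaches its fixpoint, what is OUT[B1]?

Fixpoint table:
  B0:  IN={}  OUT={b@B0, f@B0}
  B1:  IN={a@B2, b@B0, e@B2, f@B0}  OUT={a@B1, b@B0, e@B2, f@B0}
  B2:  IN={a@B1, b@B0, e@B2, f@B0}  OUT={a@B2, b@B0, e@B2, f@B0}
  B3:  IN={a@B2, b@B0, e@B2, f@B0}  OUT={a@B2, b@B3, e@B2, f@B0}

Merge at B1: IN[B1] = OUT[B0] ⊔ OUT[B2] = {a@B2, b@B0, e@B2, f@B0}
Applying B1's transfer function to that IN value gives OUT[B1] (row B1 above).

Answer: {a@B1, b@B0, e@B2, f@B0}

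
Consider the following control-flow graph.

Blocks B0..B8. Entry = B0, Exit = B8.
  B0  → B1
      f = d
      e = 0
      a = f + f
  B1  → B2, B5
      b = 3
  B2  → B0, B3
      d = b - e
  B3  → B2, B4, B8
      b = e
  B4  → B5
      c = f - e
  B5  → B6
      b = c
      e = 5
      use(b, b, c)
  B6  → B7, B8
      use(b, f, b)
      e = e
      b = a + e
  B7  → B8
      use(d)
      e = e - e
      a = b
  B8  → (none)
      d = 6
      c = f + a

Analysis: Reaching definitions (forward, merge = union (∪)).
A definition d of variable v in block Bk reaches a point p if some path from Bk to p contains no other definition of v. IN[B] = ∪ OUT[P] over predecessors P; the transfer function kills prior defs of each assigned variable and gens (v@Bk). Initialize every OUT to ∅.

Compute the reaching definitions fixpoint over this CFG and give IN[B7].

Answer: {a@B0, b@B6, c@B4, d@B2, e@B6, f@B0}

Working:
Per-block solution:
  B0: | IN={a@B0, b@B1, b@B3, d@B2, e@B0, f@B0} | OUT={a@B0, b@B1, b@B3, d@B2, e@B0, f@B0}
  B1: | IN={a@B0, b@B1, b@B3, d@B2, e@B0, f@B0} | OUT={a@B0, b@B1, d@B2, e@B0, f@B0}
  B2: | IN={a@B0, b@B1, b@B3, d@B2, e@B0, f@B0} | OUT={a@B0, b@B1, b@B3, d@B2, e@B0, f@B0}
  B3: | IN={a@B0, b@B1, b@B3, d@B2, e@B0, f@B0} | OUT={a@B0, b@B3, d@B2, e@B0, f@B0}
  B4: | IN={a@B0, b@B3, d@B2, e@B0, f@B0} | OUT={a@B0, b@B3, c@B4, d@B2, e@B0, f@B0}
  B5: | IN={a@B0, b@B1, b@B3, c@B4, d@B2, e@B0, f@B0} | OUT={a@B0, b@B5, c@B4, d@B2, e@B5, f@B0}
  B6: | IN={a@B0, b@B5, c@B4, d@B2, e@B5, f@B0} | OUT={a@B0, b@B6, c@B4, d@B2, e@B6, f@B0}
  B7: | IN={a@B0, b@B6, c@B4, d@B2, e@B6, f@B0} | OUT={a@B7, b@B6, c@B4, d@B2, e@B7, f@B0}
  B8: | IN={a@B0, a@B7, b@B3, b@B6, c@B4, d@B2, e@B0, e@B6, e@B7, f@B0} | OUT={a@B0, a@B7, b@B3, b@B6, c@B8, d@B8, e@B0, e@B6, e@B7, f@B0}

Merge at B7: IN[B7] = OUT[B6] = {a@B0, b@B6, c@B4, d@B2, e@B6, f@B0}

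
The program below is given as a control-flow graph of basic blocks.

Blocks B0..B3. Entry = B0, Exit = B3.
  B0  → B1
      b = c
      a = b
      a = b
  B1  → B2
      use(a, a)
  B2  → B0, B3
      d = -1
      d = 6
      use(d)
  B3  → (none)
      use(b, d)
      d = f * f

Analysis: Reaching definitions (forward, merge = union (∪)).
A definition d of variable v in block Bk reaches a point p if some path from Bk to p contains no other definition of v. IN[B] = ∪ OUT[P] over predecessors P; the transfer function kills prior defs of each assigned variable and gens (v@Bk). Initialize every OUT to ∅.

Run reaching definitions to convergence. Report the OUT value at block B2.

Per-block solution:
  B0:   IN={a@B0, b@B0, d@B2}   OUT={a@B0, b@B0, d@B2}
  B1:   IN={a@B0, b@B0, d@B2}   OUT={a@B0, b@B0, d@B2}
  B2:   IN={a@B0, b@B0, d@B2}   OUT={a@B0, b@B0, d@B2}
  B3:   IN={a@B0, b@B0, d@B2}   OUT={a@B0, b@B0, d@B3}

Merge at B2: IN[B2] = OUT[B1] = {a@B0, b@B0, d@B2}
Applying B2's transfer function to that IN value gives OUT[B2] (row B2 above).

Answer: {a@B0, b@B0, d@B2}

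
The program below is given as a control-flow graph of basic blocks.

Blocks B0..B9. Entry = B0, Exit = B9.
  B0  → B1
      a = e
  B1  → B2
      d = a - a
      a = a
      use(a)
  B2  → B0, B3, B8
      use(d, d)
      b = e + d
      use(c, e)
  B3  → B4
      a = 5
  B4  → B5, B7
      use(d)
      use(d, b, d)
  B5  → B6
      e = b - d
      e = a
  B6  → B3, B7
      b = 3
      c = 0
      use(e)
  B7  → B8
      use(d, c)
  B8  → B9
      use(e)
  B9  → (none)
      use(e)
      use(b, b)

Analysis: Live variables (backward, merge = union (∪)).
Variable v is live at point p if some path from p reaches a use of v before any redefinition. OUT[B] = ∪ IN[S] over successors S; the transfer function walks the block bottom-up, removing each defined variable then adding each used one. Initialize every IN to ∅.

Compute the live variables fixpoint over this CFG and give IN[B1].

Fixpoint table:
  B0:   IN={c, e}   OUT={a, c, e}
  B1:   IN={a, c, e}   OUT={c, d, e}
  B2:   IN={c, d, e}   OUT={b, c, d, e}
  B3:   IN={b, c, d, e}   OUT={a, b, c, d, e}
  B4:   IN={a, b, c, d, e}   OUT={a, b, c, d, e}
  B5:   IN={a, b, d}   OUT={d, e}
  B6:   IN={d, e}   OUT={b, c, d, e}
  B7:   IN={b, c, d, e}   OUT={b, e}
  B8:   IN={b, e}   OUT={b, e}
  B9:   IN={b, e}   OUT={}

Merge at B1: OUT[B1] = IN[B2] = {c, d, e}
Applying B1's transfer function to that OUT value gives IN[B1] (row B1 above).

Answer: {a, c, e}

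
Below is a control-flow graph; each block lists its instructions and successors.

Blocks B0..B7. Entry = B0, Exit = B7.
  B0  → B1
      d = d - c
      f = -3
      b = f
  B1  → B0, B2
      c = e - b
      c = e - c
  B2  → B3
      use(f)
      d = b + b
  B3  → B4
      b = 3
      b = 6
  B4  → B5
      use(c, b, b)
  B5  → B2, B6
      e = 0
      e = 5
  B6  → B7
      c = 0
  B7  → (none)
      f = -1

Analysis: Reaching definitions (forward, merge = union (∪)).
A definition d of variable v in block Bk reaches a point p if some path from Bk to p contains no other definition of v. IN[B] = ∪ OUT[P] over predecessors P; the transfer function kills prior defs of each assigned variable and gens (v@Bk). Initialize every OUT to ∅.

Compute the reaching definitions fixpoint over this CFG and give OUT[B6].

Fixpoint table:
  B0:  IN={b@B0, c@B1, d@B0, f@B0}  OUT={b@B0, c@B1, d@B0, f@B0}
  B1:  IN={b@B0, c@B1, d@B0, f@B0}  OUT={b@B0, c@B1, d@B0, f@B0}
  B2:  IN={b@B0, b@B3, c@B1, d@B0, d@B2, e@B5, f@B0}  OUT={b@B0, b@B3, c@B1, d@B2, e@B5, f@B0}
  B3:  IN={b@B0, b@B3, c@B1, d@B2, e@B5, f@B0}  OUT={b@B3, c@B1, d@B2, e@B5, f@B0}
  B4:  IN={b@B3, c@B1, d@B2, e@B5, f@B0}  OUT={b@B3, c@B1, d@B2, e@B5, f@B0}
  B5:  IN={b@B3, c@B1, d@B2, e@B5, f@B0}  OUT={b@B3, c@B1, d@B2, e@B5, f@B0}
  B6:  IN={b@B3, c@B1, d@B2, e@B5, f@B0}  OUT={b@B3, c@B6, d@B2, e@B5, f@B0}
  B7:  IN={b@B3, c@B6, d@B2, e@B5, f@B0}  OUT={b@B3, c@B6, d@B2, e@B5, f@B7}

Merge at B6: IN[B6] = OUT[B5] = {b@B3, c@B1, d@B2, e@B5, f@B0}
Applying B6's transfer function to that IN value gives OUT[B6] (row B6 above).

Answer: {b@B3, c@B6, d@B2, e@B5, f@B0}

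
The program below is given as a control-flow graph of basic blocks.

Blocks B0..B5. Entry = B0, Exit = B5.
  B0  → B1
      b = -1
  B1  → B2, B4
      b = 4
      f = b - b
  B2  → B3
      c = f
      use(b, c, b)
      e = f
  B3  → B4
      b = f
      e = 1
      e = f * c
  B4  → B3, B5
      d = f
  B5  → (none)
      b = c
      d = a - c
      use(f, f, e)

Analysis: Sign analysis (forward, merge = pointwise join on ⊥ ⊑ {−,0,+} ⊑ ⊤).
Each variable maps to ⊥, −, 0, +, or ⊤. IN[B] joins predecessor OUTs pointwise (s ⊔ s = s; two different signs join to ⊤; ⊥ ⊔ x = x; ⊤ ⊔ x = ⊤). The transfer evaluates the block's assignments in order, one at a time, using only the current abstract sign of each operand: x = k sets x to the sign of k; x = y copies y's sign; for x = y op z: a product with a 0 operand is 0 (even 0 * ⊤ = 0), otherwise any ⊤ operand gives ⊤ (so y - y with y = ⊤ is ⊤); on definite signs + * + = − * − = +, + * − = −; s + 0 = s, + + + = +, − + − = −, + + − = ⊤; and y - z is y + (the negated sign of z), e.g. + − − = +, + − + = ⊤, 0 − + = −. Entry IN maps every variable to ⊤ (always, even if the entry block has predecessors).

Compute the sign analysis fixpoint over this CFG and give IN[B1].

Converged values:
  B0:  IN=(all ⊤)  OUT={b:-; rest ⊤}
  B1:  IN={b:-; rest ⊤}  OUT={b:+; rest ⊤}
  B2:  IN={b:+; rest ⊤}  OUT={b:+; rest ⊤}
  B3:  IN=(all ⊤)  OUT=(all ⊤)
  B4:  IN=(all ⊤)  OUT=(all ⊤)
  B5:  IN=(all ⊤)  OUT=(all ⊤)

Merge at B1: IN[B1] = OUT[B0] = {a: ⊤, b: -, c: ⊤, d: ⊤, e: ⊤, f: ⊤}

Answer: {a: ⊤, b: -, c: ⊤, d: ⊤, e: ⊤, f: ⊤}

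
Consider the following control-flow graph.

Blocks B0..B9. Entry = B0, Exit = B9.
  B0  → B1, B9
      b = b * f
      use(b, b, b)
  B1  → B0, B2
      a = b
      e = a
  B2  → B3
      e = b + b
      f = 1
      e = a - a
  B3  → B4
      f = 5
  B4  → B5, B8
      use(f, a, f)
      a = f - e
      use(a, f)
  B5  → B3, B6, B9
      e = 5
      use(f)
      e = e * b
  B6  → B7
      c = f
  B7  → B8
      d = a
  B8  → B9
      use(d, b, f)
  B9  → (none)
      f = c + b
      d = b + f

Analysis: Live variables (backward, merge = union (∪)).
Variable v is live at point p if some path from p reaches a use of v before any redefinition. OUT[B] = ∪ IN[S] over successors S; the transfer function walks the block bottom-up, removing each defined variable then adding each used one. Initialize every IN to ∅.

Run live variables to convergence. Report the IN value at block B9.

Converged values:
  B0:   IN={b, c, d, f}   OUT={b, c, d, f}
  B1:   IN={b, c, d, f}   OUT={a, b, c, d, f}
  B2:   IN={a, b, c, d}   OUT={a, b, c, d, e}
  B3:   IN={a, b, c, d, e}   OUT={a, b, c, d, e, f}
  B4:   IN={a, b, c, d, e, f}   OUT={a, b, c, d, f}
  B5:   IN={a, b, c, d, f}   OUT={a, b, c, d, e, f}
  B6:   IN={a, b, f}   OUT={a, b, c, f}
  B7:   IN={a, b, c, f}   OUT={b, c, d, f}
  B8:   IN={b, c, d, f}   OUT={b, c}
  B9:   IN={b, c}   OUT={}

B9 is the boundary node: OUT[B9] = {}
Applying B9's transfer function to that OUT value gives IN[B9] (row B9 above).

Answer: {b, c}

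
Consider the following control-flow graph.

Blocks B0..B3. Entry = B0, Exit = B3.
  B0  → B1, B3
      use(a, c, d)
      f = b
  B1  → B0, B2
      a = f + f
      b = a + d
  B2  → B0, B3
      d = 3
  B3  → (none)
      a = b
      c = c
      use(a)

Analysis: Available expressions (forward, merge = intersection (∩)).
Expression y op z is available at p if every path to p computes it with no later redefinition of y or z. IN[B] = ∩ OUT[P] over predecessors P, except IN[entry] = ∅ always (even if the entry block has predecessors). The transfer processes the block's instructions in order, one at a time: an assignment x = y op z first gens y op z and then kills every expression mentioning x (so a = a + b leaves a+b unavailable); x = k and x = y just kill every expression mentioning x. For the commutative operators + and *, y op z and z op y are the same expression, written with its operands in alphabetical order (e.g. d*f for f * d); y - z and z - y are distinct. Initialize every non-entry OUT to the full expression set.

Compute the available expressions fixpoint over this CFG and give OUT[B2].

Fixpoint table:
  B0: | IN={} | OUT={}
  B1: | IN={} | OUT={a+d, f+f}
  B2: | IN={a+d, f+f} | OUT={f+f}
  B3: | IN={} | OUT={}

Merge at B2: IN[B2] = OUT[B1] = {a+d, f+f}
Applying B2's transfer function to that IN value gives OUT[B2] (row B2 above).

Answer: {f+f}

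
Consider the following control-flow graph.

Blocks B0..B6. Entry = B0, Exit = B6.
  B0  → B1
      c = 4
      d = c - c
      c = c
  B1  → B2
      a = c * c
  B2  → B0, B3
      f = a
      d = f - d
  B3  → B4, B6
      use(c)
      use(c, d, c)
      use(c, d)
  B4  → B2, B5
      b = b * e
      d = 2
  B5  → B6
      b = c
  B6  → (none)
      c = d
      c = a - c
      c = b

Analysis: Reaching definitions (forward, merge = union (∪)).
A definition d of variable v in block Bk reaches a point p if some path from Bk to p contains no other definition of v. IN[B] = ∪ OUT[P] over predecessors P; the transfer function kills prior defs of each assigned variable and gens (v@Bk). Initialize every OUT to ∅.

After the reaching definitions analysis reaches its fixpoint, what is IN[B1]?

Per-block solution:
  B0:  IN={a@B1, b@B4, c@B0, d@B2, f@B2}  OUT={a@B1, b@B4, c@B0, d@B0, f@B2}
  B1:  IN={a@B1, b@B4, c@B0, d@B0, f@B2}  OUT={a@B1, b@B4, c@B0, d@B0, f@B2}
  B2:  IN={a@B1, b@B4, c@B0, d@B0, d@B4, f@B2}  OUT={a@B1, b@B4, c@B0, d@B2, f@B2}
  B3:  IN={a@B1, b@B4, c@B0, d@B2, f@B2}  OUT={a@B1, b@B4, c@B0, d@B2, f@B2}
  B4:  IN={a@B1, b@B4, c@B0, d@B2, f@B2}  OUT={a@B1, b@B4, c@B0, d@B4, f@B2}
  B5:  IN={a@B1, b@B4, c@B0, d@B4, f@B2}  OUT={a@B1, b@B5, c@B0, d@B4, f@B2}
  B6:  IN={a@B1, b@B4, b@B5, c@B0, d@B2, d@B4, f@B2}  OUT={a@B1, b@B4, b@B5, c@B6, d@B2, d@B4, f@B2}

Merge at B1: IN[B1] = OUT[B0] = {a@B1, b@B4, c@B0, d@B0, f@B2}

Answer: {a@B1, b@B4, c@B0, d@B0, f@B2}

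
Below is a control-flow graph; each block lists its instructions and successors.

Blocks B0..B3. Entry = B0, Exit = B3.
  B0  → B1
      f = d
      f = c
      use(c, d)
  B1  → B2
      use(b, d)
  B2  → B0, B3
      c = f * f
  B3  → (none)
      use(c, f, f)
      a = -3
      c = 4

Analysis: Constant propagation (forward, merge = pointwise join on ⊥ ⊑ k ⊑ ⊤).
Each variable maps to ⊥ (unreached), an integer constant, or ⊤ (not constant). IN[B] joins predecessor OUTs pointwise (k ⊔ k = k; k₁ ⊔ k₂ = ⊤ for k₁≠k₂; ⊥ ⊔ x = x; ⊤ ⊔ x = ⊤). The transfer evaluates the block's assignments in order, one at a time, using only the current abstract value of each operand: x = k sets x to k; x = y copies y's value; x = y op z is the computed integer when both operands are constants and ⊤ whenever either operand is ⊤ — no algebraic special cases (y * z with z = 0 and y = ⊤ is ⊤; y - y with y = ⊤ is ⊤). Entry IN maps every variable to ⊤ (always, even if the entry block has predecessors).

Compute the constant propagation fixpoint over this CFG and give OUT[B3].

Answer: {a: -3, b: ⊤, c: 4, d: ⊤, e: ⊤, f: ⊤}

Derivation:
Converged values:
  B0:   IN=(all ⊤)   OUT=(all ⊤)
  B1:   IN=(all ⊤)   OUT=(all ⊤)
  B2:   IN=(all ⊤)   OUT=(all ⊤)
  B3:   IN=(all ⊤)   OUT={a:-3, c:4; rest ⊤}

Merge at B3: IN[B3] = OUT[B2] = {a: ⊤, b: ⊤, c: ⊤, d: ⊤, e: ⊤, f: ⊤}
Applying B3's transfer function to that IN value gives OUT[B3] (row B3 above).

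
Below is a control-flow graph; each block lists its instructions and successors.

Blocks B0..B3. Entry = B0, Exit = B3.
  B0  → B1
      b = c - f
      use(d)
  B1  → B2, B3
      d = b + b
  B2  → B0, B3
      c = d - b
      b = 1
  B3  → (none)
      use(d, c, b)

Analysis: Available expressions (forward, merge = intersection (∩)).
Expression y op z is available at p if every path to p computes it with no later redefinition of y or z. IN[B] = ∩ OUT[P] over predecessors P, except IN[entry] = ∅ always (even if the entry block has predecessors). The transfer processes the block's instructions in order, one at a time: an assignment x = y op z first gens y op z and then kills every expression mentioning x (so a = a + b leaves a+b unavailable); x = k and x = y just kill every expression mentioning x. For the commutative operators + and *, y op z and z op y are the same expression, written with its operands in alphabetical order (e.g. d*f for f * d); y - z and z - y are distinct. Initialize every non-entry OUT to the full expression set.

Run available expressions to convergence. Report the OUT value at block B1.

Per-block solution:
  B0: | IN={} | OUT={c-f}
  B1: | IN={c-f} | OUT={b+b, c-f}
  B2: | IN={b+b, c-f} | OUT={}
  B3: | IN={} | OUT={}

Merge at B1: IN[B1] = OUT[B0] = {c-f}
Applying B1's transfer function to that IN value gives OUT[B1] (row B1 above).

Answer: {b+b, c-f}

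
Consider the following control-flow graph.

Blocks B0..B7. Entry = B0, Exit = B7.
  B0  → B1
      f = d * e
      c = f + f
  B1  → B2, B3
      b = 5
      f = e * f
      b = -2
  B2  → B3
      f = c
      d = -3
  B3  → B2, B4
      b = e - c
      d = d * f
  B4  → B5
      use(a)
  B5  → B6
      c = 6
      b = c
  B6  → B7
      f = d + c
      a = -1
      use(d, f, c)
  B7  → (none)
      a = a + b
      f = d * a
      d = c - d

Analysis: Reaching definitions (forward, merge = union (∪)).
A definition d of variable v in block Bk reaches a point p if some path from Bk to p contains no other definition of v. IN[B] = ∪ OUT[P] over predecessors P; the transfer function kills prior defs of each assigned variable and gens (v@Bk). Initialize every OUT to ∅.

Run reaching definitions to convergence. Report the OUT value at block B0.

Fixpoint table:
  B0:   IN={}   OUT={c@B0, f@B0}
  B1:   IN={c@B0, f@B0}   OUT={b@B1, c@B0, f@B1}
  B2:   IN={b@B1, b@B3, c@B0, d@B3, f@B1, f@B2}   OUT={b@B1, b@B3, c@B0, d@B2, f@B2}
  B3:   IN={b@B1, b@B3, c@B0, d@B2, f@B1, f@B2}   OUT={b@B3, c@B0, d@B3, f@B1, f@B2}
  B4:   IN={b@B3, c@B0, d@B3, f@B1, f@B2}   OUT={b@B3, c@B0, d@B3, f@B1, f@B2}
  B5:   IN={b@B3, c@B0, d@B3, f@B1, f@B2}   OUT={b@B5, c@B5, d@B3, f@B1, f@B2}
  B6:   IN={b@B5, c@B5, d@B3, f@B1, f@B2}   OUT={a@B6, b@B5, c@B5, d@B3, f@B6}
  B7:   IN={a@B6, b@B5, c@B5, d@B3, f@B6}   OUT={a@B7, b@B5, c@B5, d@B7, f@B7}

B0 is the boundary node: IN[B0] = {}
Applying B0's transfer function to that IN value gives OUT[B0] (row B0 above).

Answer: {c@B0, f@B0}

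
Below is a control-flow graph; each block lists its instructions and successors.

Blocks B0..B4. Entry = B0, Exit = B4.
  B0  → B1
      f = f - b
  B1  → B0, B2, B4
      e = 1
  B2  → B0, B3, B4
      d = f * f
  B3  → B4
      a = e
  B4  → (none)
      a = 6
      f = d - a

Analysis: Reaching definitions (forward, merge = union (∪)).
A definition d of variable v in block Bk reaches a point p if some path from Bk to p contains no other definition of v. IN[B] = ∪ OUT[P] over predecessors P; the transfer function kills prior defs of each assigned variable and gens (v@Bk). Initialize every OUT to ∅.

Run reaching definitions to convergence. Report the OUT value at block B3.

Answer: {a@B3, d@B2, e@B1, f@B0}

Derivation:
Per-block solution:
  B0: | IN={d@B2, e@B1, f@B0} | OUT={d@B2, e@B1, f@B0}
  B1: | IN={d@B2, e@B1, f@B0} | OUT={d@B2, e@B1, f@B0}
  B2: | IN={d@B2, e@B1, f@B0} | OUT={d@B2, e@B1, f@B0}
  B3: | IN={d@B2, e@B1, f@B0} | OUT={a@B3, d@B2, e@B1, f@B0}
  B4: | IN={a@B3, d@B2, e@B1, f@B0} | OUT={a@B4, d@B2, e@B1, f@B4}

Merge at B3: IN[B3] = OUT[B2] = {d@B2, e@B1, f@B0}
Applying B3's transfer function to that IN value gives OUT[B3] (row B3 above).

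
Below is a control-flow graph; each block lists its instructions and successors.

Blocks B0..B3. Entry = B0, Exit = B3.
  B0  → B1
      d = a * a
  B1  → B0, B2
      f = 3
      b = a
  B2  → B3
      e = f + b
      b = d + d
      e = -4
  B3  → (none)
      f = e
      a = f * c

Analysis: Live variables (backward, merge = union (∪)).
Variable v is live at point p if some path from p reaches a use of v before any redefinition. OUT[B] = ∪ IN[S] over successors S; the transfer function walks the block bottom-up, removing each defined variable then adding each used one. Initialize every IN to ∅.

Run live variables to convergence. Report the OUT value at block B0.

Per-block solution:
  B0:   IN={a, c}   OUT={a, c, d}
  B1:   IN={a, c, d}   OUT={a, b, c, d, f}
  B2:   IN={b, c, d, f}   OUT={c, e}
  B3:   IN={c, e}   OUT={}

Merge at B0: OUT[B0] = IN[B1] = {a, c, d}

Answer: {a, c, d}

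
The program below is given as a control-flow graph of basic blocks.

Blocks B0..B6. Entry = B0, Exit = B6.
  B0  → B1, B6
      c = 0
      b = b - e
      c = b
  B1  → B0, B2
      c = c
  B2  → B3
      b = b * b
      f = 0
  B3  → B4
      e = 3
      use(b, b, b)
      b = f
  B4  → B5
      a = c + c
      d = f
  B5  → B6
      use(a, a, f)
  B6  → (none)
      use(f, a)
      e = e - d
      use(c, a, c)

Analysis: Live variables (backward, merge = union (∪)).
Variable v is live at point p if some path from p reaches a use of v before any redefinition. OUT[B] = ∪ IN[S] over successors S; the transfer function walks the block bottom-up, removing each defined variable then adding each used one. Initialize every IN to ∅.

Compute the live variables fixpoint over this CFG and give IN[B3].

Per-block solution:
  B0:   IN={a, b, d, e, f}   OUT={a, b, c, d, e, f}
  B1:   IN={a, b, c, d, e, f}   OUT={a, b, c, d, e, f}
  B2:   IN={b, c}   OUT={b, c, f}
  B3:   IN={b, c, f}   OUT={c, e, f}
  B4:   IN={c, e, f}   OUT={a, c, d, e, f}
  B5:   IN={a, c, d, e, f}   OUT={a, c, d, e, f}
  B6:   IN={a, c, d, e, f}   OUT={}

Merge at B3: OUT[B3] = IN[B4] = {c, e, f}
Applying B3's transfer function to that OUT value gives IN[B3] (row B3 above).

Answer: {b, c, f}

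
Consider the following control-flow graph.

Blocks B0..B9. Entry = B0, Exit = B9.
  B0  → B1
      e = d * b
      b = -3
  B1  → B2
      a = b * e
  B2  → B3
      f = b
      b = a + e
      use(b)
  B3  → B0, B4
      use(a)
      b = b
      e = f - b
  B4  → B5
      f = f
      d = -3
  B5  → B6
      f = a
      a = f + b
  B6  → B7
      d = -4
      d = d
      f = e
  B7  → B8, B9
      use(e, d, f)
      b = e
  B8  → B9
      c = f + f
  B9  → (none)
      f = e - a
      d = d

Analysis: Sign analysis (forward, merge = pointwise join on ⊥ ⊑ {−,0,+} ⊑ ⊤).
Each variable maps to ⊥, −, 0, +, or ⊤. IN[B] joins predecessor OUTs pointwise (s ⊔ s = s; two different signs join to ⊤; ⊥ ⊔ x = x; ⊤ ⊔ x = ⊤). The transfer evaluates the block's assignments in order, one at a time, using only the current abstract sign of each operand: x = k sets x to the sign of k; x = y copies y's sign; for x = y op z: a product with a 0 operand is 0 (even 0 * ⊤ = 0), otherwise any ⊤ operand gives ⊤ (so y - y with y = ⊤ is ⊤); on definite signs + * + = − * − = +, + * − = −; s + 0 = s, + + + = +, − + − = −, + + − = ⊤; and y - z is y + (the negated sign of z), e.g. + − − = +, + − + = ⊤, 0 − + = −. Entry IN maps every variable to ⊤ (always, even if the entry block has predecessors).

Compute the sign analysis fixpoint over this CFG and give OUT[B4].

Answer: {a: ⊤, b: ⊤, c: ⊤, d: -, e: ⊤, f: -}

Derivation:
Converged values:
  B0:  IN=(all ⊤)  OUT={b:-; rest ⊤}
  B1:  IN={b:-; rest ⊤}  OUT={b:-; rest ⊤}
  B2:  IN={b:-; rest ⊤}  OUT={f:-; rest ⊤}
  B3:  IN={f:-; rest ⊤}  OUT={f:-; rest ⊤}
  B4:  IN={f:-; rest ⊤}  OUT={d:-, f:-; rest ⊤}
  B5:  IN={d:-, f:-; rest ⊤}  OUT={d:-; rest ⊤}
  B6:  IN={d:-; rest ⊤}  OUT={d:-; rest ⊤}
  B7:  IN={d:-; rest ⊤}  OUT={d:-; rest ⊤}
  B8:  IN={d:-; rest ⊤}  OUT={d:-; rest ⊤}
  B9:  IN={d:-; rest ⊤}  OUT={d:-; rest ⊤}

Merge at B4: IN[B4] = OUT[B3] = {a: ⊤, b: ⊤, c: ⊤, d: ⊤, e: ⊤, f: -}
Applying B4's transfer function to that IN value gives OUT[B4] (row B4 above).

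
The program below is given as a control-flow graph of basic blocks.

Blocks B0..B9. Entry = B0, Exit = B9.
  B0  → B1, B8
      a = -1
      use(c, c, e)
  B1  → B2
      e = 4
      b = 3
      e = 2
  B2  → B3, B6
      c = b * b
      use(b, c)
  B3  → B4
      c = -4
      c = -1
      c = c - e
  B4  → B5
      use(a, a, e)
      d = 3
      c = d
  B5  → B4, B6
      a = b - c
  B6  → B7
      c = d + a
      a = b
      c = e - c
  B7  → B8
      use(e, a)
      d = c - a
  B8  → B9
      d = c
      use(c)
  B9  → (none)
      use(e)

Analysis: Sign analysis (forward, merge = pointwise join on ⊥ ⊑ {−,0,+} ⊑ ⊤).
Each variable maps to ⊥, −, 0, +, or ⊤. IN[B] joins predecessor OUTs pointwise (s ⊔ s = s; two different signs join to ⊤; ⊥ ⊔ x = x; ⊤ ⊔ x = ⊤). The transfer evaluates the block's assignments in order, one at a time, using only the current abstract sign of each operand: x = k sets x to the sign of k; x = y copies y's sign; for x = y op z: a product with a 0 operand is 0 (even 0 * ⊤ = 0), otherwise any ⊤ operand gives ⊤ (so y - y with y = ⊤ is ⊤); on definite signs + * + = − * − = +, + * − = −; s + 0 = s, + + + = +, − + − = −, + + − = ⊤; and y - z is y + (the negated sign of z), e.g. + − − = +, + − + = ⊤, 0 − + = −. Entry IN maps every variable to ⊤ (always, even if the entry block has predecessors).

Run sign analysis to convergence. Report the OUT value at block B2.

Answer: {a: -, b: +, c: +, d: ⊤, e: +, f: ⊤}

Derivation:
Fixpoint table:
  B0:   IN=(all ⊤)   OUT={a:-; rest ⊤}
  B1:   IN={a:-; rest ⊤}   OUT={a:-, b:+, e:+; rest ⊤}
  B2:   IN={a:-, b:+, e:+; rest ⊤}   OUT={a:-, b:+, c:+, e:+; rest ⊤}
  B3:   IN={a:-, b:+, c:+, e:+; rest ⊤}   OUT={a:-, b:+, c:-, e:+; rest ⊤}
  B4:   IN={b:+, e:+; rest ⊤}   OUT={b:+, c:+, d:+, e:+; rest ⊤}
  B5:   IN={b:+, c:+, d:+, e:+; rest ⊤}   OUT={b:+, c:+, d:+, e:+; rest ⊤}
  B6:   IN={b:+, c:+, e:+; rest ⊤}   OUT={a:+, b:+, e:+; rest ⊤}
  B7:   IN={a:+, b:+, e:+; rest ⊤}   OUT={a:+, b:+, e:+; rest ⊤}
  B8:   IN=(all ⊤)   OUT=(all ⊤)
  B9:   IN=(all ⊤)   OUT=(all ⊤)

Merge at B2: IN[B2] = OUT[B1] = {a: -, b: +, c: ⊤, d: ⊤, e: +, f: ⊤}
Applying B2's transfer function to that IN value gives OUT[B2] (row B2 above).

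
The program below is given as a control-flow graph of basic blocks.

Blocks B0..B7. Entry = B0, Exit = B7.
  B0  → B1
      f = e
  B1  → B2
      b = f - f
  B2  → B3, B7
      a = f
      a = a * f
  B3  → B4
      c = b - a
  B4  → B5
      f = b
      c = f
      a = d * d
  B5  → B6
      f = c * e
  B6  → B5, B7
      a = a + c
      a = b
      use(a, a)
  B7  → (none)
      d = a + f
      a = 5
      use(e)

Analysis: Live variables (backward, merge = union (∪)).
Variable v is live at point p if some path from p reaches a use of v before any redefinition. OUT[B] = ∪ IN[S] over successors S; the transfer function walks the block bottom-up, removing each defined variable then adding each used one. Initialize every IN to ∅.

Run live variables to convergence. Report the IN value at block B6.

Answer: {a, b, c, e, f}

Working:
Converged values:
  B0:   IN={d, e}   OUT={d, e, f}
  B1:   IN={d, e, f}   OUT={b, d, e, f}
  B2:   IN={b, d, e, f}   OUT={a, b, d, e, f}
  B3:   IN={a, b, d, e}   OUT={b, d, e}
  B4:   IN={b, d, e}   OUT={a, b, c, e}
  B5:   IN={a, b, c, e}   OUT={a, b, c, e, f}
  B6:   IN={a, b, c, e, f}   OUT={a, b, c, e, f}
  B7:   IN={a, e, f}   OUT={}

Merge at B6: OUT[B6] = IN[B5] ⊔ IN[B7] = {a, b, c, e, f}
Applying B6's transfer function to that OUT value gives IN[B6] (row B6 above).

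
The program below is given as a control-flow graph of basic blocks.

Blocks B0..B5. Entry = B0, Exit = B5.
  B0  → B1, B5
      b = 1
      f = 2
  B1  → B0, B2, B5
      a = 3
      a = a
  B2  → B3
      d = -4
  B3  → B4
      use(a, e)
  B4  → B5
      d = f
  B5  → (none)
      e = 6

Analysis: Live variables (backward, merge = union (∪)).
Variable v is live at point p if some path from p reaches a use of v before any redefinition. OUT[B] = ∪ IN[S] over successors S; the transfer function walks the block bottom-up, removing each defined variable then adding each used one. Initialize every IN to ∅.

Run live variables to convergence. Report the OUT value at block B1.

Per-block solution:
  B0:   IN={e}   OUT={e, f}
  B1:   IN={e, f}   OUT={a, e, f}
  B2:   IN={a, e, f}   OUT={a, e, f}
  B3:   IN={a, e, f}   OUT={f}
  B4:   IN={f}   OUT={}
  B5:   IN={}   OUT={}

Merge at B1: OUT[B1] = IN[B0] ⊔ IN[B2] ⊔ IN[B5] = {a, e, f}

Answer: {a, e, f}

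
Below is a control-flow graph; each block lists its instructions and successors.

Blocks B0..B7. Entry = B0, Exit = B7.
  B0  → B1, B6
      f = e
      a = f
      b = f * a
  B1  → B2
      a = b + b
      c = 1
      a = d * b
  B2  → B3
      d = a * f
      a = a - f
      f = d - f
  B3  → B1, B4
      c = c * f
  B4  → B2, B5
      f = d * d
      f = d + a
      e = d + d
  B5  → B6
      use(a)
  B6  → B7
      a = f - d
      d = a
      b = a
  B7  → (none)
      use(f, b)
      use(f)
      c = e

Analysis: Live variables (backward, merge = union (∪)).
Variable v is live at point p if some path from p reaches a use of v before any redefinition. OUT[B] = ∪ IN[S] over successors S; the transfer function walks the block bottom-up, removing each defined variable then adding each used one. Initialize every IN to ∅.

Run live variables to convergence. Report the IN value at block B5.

Answer: {a, d, e, f}

Working:
Per-block solution:
  B0:  IN={d, e}  OUT={b, d, e, f}
  B1:  IN={b, d, f}  OUT={a, b, c, f}
  B2:  IN={a, b, c, f}  OUT={a, b, c, d, f}
  B3:  IN={a, b, c, d, f}  OUT={a, b, c, d, f}
  B4:  IN={a, b, c, d}  OUT={a, b, c, d, e, f}
  B5:  IN={a, d, e, f}  OUT={d, e, f}
  B6:  IN={d, e, f}  OUT={b, e, f}
  B7:  IN={b, e, f}  OUT={}

Merge at B5: OUT[B5] = IN[B6] = {d, e, f}
Applying B5's transfer function to that OUT value gives IN[B5] (row B5 above).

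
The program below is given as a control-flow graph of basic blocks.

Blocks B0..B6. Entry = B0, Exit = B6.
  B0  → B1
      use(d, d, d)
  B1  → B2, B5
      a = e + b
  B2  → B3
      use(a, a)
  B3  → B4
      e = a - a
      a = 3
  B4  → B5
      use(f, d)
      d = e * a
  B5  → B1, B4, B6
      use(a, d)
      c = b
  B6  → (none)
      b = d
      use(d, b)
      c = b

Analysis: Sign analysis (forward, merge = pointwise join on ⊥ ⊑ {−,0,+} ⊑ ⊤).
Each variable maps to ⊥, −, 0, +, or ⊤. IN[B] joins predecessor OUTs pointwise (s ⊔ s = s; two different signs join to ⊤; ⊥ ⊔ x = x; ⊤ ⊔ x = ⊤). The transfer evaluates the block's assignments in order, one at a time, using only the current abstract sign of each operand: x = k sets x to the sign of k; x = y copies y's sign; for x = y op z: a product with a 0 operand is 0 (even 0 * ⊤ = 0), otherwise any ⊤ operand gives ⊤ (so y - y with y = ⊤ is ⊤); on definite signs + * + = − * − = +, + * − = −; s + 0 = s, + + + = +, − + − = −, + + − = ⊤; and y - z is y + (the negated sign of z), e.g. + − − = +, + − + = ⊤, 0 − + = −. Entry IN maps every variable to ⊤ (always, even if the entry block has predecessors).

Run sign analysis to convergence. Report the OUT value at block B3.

Per-block solution:
  B0:  IN=(all ⊤)  OUT=(all ⊤)
  B1:  IN=(all ⊤)  OUT=(all ⊤)
  B2:  IN=(all ⊤)  OUT=(all ⊤)
  B3:  IN=(all ⊤)  OUT={a:+; rest ⊤}
  B4:  IN=(all ⊤)  OUT=(all ⊤)
  B5:  IN=(all ⊤)  OUT=(all ⊤)
  B6:  IN=(all ⊤)  OUT=(all ⊤)

Merge at B3: IN[B3] = OUT[B2] = {a: ⊤, b: ⊤, c: ⊤, d: ⊤, e: ⊤, f: ⊤}
Applying B3's transfer function to that IN value gives OUT[B3] (row B3 above).

Answer: {a: +, b: ⊤, c: ⊤, d: ⊤, e: ⊤, f: ⊤}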